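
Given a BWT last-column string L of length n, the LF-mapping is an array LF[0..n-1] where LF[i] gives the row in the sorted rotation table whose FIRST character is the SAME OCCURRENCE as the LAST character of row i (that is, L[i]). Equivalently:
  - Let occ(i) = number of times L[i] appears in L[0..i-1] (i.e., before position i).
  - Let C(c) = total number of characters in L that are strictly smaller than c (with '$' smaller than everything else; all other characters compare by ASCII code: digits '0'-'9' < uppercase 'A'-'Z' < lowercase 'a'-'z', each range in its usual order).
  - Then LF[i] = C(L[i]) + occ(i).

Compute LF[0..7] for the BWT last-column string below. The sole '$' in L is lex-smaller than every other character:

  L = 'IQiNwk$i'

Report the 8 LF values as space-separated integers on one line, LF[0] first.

Char counts: '$':1, 'I':1, 'N':1, 'Q':1, 'i':2, 'k':1, 'w':1
C (first-col start): C('$')=0, C('I')=1, C('N')=2, C('Q')=3, C('i')=4, C('k')=6, C('w')=7
L[0]='I': occ=0, LF[0]=C('I')+0=1+0=1
L[1]='Q': occ=0, LF[1]=C('Q')+0=3+0=3
L[2]='i': occ=0, LF[2]=C('i')+0=4+0=4
L[3]='N': occ=0, LF[3]=C('N')+0=2+0=2
L[4]='w': occ=0, LF[4]=C('w')+0=7+0=7
L[5]='k': occ=0, LF[5]=C('k')+0=6+0=6
L[6]='$': occ=0, LF[6]=C('$')+0=0+0=0
L[7]='i': occ=1, LF[7]=C('i')+1=4+1=5

Answer: 1 3 4 2 7 6 0 5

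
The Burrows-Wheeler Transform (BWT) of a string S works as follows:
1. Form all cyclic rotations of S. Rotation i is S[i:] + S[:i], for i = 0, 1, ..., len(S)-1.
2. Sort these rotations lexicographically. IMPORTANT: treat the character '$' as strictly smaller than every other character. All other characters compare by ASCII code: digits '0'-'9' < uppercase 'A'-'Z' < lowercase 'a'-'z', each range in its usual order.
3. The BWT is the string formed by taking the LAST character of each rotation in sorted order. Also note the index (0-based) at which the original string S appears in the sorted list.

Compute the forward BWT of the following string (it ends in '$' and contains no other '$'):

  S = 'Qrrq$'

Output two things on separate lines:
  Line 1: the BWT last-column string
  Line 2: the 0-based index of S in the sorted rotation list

Answer: q$rrQ
1

Derivation:
All 5 rotations (rotation i = S[i:]+S[:i]):
  rot[0] = Qrrq$
  rot[1] = rrq$Q
  rot[2] = rq$Qr
  rot[3] = q$Qrr
  rot[4] = $Qrrq
Sorted (with $ < everything):
  sorted[0] = $Qrrq  (last char: 'q')
  sorted[1] = Qrrq$  (last char: '$')
  sorted[2] = q$Qrr  (last char: 'r')
  sorted[3] = rq$Qr  (last char: 'r')
  sorted[4] = rrq$Q  (last char: 'Q')
Last column: q$rrQ
Original string S is at sorted index 1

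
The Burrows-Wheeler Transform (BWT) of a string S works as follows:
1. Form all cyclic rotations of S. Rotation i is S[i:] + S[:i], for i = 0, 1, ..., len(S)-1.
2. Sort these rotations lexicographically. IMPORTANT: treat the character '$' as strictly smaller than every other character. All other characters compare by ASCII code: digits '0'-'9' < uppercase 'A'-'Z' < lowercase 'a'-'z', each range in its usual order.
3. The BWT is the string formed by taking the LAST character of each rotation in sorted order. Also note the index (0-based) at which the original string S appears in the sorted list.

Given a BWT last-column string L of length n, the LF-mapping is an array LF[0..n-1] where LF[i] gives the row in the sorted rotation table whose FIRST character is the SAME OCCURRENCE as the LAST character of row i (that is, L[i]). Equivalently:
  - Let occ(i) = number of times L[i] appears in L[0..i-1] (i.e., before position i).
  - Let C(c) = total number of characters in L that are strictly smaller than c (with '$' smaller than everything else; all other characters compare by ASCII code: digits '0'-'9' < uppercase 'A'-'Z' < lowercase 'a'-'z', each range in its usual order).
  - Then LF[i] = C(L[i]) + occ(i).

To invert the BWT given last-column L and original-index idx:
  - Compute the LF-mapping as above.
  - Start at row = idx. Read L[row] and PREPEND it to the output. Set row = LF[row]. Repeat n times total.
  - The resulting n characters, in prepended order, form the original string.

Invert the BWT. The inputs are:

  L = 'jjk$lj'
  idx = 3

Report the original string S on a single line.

Answer: jlkjj$

Derivation:
LF mapping: 1 2 4 0 5 3
Walk LF starting at row 3, prepending L[row]:
  step 1: row=3, L[3]='$', prepend. Next row=LF[3]=0
  step 2: row=0, L[0]='j', prepend. Next row=LF[0]=1
  step 3: row=1, L[1]='j', prepend. Next row=LF[1]=2
  step 4: row=2, L[2]='k', prepend. Next row=LF[2]=4
  step 5: row=4, L[4]='l', prepend. Next row=LF[4]=5
  step 6: row=5, L[5]='j', prepend. Next row=LF[5]=3
Reversed output: jlkjj$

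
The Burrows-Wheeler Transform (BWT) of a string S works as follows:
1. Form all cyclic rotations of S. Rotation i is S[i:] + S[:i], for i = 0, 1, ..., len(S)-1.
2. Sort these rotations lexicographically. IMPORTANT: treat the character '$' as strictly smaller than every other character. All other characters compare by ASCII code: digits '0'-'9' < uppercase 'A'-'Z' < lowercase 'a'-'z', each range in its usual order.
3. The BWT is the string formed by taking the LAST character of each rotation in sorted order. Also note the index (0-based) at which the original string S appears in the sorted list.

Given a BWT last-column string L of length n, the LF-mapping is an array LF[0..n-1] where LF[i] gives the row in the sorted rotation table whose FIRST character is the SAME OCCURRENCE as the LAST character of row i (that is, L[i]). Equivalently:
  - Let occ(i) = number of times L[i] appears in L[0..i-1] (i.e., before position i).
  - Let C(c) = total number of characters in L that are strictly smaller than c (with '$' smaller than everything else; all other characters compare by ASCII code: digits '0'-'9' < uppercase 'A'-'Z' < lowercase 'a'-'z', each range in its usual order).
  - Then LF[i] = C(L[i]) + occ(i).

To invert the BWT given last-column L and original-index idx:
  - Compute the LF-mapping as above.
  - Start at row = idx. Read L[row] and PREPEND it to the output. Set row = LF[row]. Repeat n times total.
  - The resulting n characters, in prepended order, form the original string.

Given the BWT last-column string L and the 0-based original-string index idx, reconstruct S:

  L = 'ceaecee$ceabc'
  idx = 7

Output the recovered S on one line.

LF mapping: 4 8 1 9 5 10 11 0 6 12 2 3 7
Walk LF starting at row 7, prepending L[row]:
  step 1: row=7, L[7]='$', prepend. Next row=LF[7]=0
  step 2: row=0, L[0]='c', prepend. Next row=LF[0]=4
  step 3: row=4, L[4]='c', prepend. Next row=LF[4]=5
  step 4: row=5, L[5]='e', prepend. Next row=LF[5]=10
  step 5: row=10, L[10]='a', prepend. Next row=LF[10]=2
  step 6: row=2, L[2]='a', prepend. Next row=LF[2]=1
  step 7: row=1, L[1]='e', prepend. Next row=LF[1]=8
  step 8: row=8, L[8]='c', prepend. Next row=LF[8]=6
  step 9: row=6, L[6]='e', prepend. Next row=LF[6]=11
  step 10: row=11, L[11]='b', prepend. Next row=LF[11]=3
  step 11: row=3, L[3]='e', prepend. Next row=LF[3]=9
  step 12: row=9, L[9]='e', prepend. Next row=LF[9]=12
  step 13: row=12, L[12]='c', prepend. Next row=LF[12]=7
Reversed output: ceebeceaaecc$

Answer: ceebeceaaecc$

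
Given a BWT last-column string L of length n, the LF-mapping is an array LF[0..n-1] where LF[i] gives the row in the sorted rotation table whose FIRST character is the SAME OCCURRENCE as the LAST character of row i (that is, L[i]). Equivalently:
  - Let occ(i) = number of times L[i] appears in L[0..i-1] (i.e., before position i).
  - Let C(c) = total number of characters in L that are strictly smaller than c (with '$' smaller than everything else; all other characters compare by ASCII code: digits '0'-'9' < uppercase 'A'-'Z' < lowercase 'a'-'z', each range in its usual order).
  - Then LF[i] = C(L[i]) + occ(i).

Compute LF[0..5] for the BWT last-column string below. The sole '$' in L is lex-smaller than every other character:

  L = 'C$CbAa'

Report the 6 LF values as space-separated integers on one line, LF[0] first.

Char counts: '$':1, 'A':1, 'C':2, 'a':1, 'b':1
C (first-col start): C('$')=0, C('A')=1, C('C')=2, C('a')=4, C('b')=5
L[0]='C': occ=0, LF[0]=C('C')+0=2+0=2
L[1]='$': occ=0, LF[1]=C('$')+0=0+0=0
L[2]='C': occ=1, LF[2]=C('C')+1=2+1=3
L[3]='b': occ=0, LF[3]=C('b')+0=5+0=5
L[4]='A': occ=0, LF[4]=C('A')+0=1+0=1
L[5]='a': occ=0, LF[5]=C('a')+0=4+0=4

Answer: 2 0 3 5 1 4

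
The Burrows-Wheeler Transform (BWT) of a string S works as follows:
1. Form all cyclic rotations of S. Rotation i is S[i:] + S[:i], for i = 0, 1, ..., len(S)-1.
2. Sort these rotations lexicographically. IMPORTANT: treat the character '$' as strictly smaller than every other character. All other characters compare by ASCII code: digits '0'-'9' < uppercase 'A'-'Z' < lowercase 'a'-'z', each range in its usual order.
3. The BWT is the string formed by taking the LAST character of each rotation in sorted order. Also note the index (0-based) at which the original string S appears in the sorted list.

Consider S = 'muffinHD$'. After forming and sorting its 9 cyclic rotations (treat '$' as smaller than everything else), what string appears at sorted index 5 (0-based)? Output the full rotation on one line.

All 9 rotations (rotation i = S[i:]+S[:i]):
  rot[0] = muffinHD$
  rot[1] = uffinHD$m
  rot[2] = ffinHD$mu
  rot[3] = finHD$muf
  rot[4] = inHD$muff
  rot[5] = nHD$muffi
  rot[6] = HD$muffin
  rot[7] = D$muffinH
  rot[8] = $muffinHD
Sorted (with $ < everything):
  sorted[0] = $muffinHD
  sorted[1] = D$muffinH
  sorted[2] = HD$muffin
  sorted[3] = ffinHD$mu
  sorted[4] = finHD$muf
  sorted[5] = inHD$muff
  sorted[6] = muffinHD$
  sorted[7] = nHD$muffi
  sorted[8] = uffinHD$m
sorted[5] = inHD$muff

Answer: inHD$muff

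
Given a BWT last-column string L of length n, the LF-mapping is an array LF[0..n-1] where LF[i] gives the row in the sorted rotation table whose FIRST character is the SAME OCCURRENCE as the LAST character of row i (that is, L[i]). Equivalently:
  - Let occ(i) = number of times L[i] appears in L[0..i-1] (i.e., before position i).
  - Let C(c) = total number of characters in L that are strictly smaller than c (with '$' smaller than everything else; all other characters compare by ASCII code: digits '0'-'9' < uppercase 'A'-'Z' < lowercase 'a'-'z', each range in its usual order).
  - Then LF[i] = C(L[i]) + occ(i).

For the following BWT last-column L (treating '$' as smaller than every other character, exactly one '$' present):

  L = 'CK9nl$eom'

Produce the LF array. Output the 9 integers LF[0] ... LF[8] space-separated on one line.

Answer: 2 3 1 7 5 0 4 8 6

Derivation:
Char counts: '$':1, '9':1, 'C':1, 'K':1, 'e':1, 'l':1, 'm':1, 'n':1, 'o':1
C (first-col start): C('$')=0, C('9')=1, C('C')=2, C('K')=3, C('e')=4, C('l')=5, C('m')=6, C('n')=7, C('o')=8
L[0]='C': occ=0, LF[0]=C('C')+0=2+0=2
L[1]='K': occ=0, LF[1]=C('K')+0=3+0=3
L[2]='9': occ=0, LF[2]=C('9')+0=1+0=1
L[3]='n': occ=0, LF[3]=C('n')+0=7+0=7
L[4]='l': occ=0, LF[4]=C('l')+0=5+0=5
L[5]='$': occ=0, LF[5]=C('$')+0=0+0=0
L[6]='e': occ=0, LF[6]=C('e')+0=4+0=4
L[7]='o': occ=0, LF[7]=C('o')+0=8+0=8
L[8]='m': occ=0, LF[8]=C('m')+0=6+0=6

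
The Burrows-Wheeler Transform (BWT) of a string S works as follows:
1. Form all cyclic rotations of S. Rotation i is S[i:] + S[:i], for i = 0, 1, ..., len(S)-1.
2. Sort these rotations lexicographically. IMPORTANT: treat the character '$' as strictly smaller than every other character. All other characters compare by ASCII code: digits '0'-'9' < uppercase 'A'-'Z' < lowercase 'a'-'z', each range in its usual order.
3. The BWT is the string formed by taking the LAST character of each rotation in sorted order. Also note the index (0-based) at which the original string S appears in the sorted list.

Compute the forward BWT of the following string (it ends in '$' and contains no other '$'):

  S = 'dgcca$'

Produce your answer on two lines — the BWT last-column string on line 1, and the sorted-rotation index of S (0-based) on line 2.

All 6 rotations (rotation i = S[i:]+S[:i]):
  rot[0] = dgcca$
  rot[1] = gcca$d
  rot[2] = cca$dg
  rot[3] = ca$dgc
  rot[4] = a$dgcc
  rot[5] = $dgcca
Sorted (with $ < everything):
  sorted[0] = $dgcca  (last char: 'a')
  sorted[1] = a$dgcc  (last char: 'c')
  sorted[2] = ca$dgc  (last char: 'c')
  sorted[3] = cca$dg  (last char: 'g')
  sorted[4] = dgcca$  (last char: '$')
  sorted[5] = gcca$d  (last char: 'd')
Last column: accg$d
Original string S is at sorted index 4

Answer: accg$d
4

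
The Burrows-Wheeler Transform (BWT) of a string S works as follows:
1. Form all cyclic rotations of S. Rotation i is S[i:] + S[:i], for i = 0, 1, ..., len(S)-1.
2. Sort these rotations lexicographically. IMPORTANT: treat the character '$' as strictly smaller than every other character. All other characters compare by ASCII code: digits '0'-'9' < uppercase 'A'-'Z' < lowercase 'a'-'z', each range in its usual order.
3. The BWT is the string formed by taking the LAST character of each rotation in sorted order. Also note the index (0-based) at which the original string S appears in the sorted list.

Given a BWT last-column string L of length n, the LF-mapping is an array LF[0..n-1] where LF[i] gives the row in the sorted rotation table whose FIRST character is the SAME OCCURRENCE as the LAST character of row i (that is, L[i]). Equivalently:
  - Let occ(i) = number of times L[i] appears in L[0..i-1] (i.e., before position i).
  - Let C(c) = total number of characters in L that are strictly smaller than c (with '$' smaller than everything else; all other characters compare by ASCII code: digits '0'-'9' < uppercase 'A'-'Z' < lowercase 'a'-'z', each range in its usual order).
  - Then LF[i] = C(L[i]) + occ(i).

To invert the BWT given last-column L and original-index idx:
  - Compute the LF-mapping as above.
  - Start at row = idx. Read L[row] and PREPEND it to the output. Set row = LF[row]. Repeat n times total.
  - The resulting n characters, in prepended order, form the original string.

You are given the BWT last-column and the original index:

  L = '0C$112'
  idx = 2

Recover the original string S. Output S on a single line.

LF mapping: 1 5 0 2 3 4
Walk LF starting at row 2, prepending L[row]:
  step 1: row=2, L[2]='$', prepend. Next row=LF[2]=0
  step 2: row=0, L[0]='0', prepend. Next row=LF[0]=1
  step 3: row=1, L[1]='C', prepend. Next row=LF[1]=5
  step 4: row=5, L[5]='2', prepend. Next row=LF[5]=4
  step 5: row=4, L[4]='1', prepend. Next row=LF[4]=3
  step 6: row=3, L[3]='1', prepend. Next row=LF[3]=2
Reversed output: 112C0$

Answer: 112C0$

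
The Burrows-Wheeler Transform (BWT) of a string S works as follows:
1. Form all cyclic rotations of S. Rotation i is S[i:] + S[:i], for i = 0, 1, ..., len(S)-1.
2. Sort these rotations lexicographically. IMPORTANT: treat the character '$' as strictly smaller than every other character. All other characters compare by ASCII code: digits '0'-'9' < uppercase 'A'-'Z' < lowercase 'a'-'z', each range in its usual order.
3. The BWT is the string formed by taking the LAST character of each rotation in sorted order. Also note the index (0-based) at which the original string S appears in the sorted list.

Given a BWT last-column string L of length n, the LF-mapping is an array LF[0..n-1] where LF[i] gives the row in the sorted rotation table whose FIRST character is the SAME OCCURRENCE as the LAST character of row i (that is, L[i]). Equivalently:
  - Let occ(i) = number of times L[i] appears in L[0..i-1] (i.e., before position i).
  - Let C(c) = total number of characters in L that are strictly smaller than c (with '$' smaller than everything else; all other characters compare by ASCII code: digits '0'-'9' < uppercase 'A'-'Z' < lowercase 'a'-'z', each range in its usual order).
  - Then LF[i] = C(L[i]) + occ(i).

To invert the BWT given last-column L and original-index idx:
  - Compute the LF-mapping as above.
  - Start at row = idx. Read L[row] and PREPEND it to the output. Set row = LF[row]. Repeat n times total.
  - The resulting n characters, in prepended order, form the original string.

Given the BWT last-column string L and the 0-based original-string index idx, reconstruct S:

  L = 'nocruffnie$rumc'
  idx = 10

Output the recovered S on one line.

Answer: occurrenmuffin$

Derivation:
LF mapping: 8 10 1 11 13 4 5 9 6 3 0 12 14 7 2
Walk LF starting at row 10, prepending L[row]:
  step 1: row=10, L[10]='$', prepend. Next row=LF[10]=0
  step 2: row=0, L[0]='n', prepend. Next row=LF[0]=8
  step 3: row=8, L[8]='i', prepend. Next row=LF[8]=6
  step 4: row=6, L[6]='f', prepend. Next row=LF[6]=5
  step 5: row=5, L[5]='f', prepend. Next row=LF[5]=4
  step 6: row=4, L[4]='u', prepend. Next row=LF[4]=13
  step 7: row=13, L[13]='m', prepend. Next row=LF[13]=7
  step 8: row=7, L[7]='n', prepend. Next row=LF[7]=9
  step 9: row=9, L[9]='e', prepend. Next row=LF[9]=3
  step 10: row=3, L[3]='r', prepend. Next row=LF[3]=11
  step 11: row=11, L[11]='r', prepend. Next row=LF[11]=12
  step 12: row=12, L[12]='u', prepend. Next row=LF[12]=14
  step 13: row=14, L[14]='c', prepend. Next row=LF[14]=2
  step 14: row=2, L[2]='c', prepend. Next row=LF[2]=1
  step 15: row=1, L[1]='o', prepend. Next row=LF[1]=10
Reversed output: occurrenmuffin$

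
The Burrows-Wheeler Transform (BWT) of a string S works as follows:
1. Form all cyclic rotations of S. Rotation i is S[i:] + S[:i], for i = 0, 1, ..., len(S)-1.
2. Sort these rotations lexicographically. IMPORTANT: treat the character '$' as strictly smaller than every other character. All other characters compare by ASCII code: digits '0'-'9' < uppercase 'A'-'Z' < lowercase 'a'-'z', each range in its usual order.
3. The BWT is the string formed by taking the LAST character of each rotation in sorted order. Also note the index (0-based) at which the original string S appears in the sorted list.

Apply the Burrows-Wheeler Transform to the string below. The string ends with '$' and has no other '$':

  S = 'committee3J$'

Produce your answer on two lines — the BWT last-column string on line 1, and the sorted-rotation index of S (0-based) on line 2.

Answer: Je3$etmmocti
3

Derivation:
All 12 rotations (rotation i = S[i:]+S[:i]):
  rot[0] = committee3J$
  rot[1] = ommittee3J$c
  rot[2] = mmittee3J$co
  rot[3] = mittee3J$com
  rot[4] = ittee3J$comm
  rot[5] = ttee3J$commi
  rot[6] = tee3J$commit
  rot[7] = ee3J$committ
  rot[8] = e3J$committe
  rot[9] = 3J$committee
  rot[10] = J$committee3
  rot[11] = $committee3J
Sorted (with $ < everything):
  sorted[0] = $committee3J  (last char: 'J')
  sorted[1] = 3J$committee  (last char: 'e')
  sorted[2] = J$committee3  (last char: '3')
  sorted[3] = committee3J$  (last char: '$')
  sorted[4] = e3J$committe  (last char: 'e')
  sorted[5] = ee3J$committ  (last char: 't')
  sorted[6] = ittee3J$comm  (last char: 'm')
  sorted[7] = mittee3J$com  (last char: 'm')
  sorted[8] = mmittee3J$co  (last char: 'o')
  sorted[9] = ommittee3J$c  (last char: 'c')
  sorted[10] = tee3J$commit  (last char: 't')
  sorted[11] = ttee3J$commi  (last char: 'i')
Last column: Je3$etmmocti
Original string S is at sorted index 3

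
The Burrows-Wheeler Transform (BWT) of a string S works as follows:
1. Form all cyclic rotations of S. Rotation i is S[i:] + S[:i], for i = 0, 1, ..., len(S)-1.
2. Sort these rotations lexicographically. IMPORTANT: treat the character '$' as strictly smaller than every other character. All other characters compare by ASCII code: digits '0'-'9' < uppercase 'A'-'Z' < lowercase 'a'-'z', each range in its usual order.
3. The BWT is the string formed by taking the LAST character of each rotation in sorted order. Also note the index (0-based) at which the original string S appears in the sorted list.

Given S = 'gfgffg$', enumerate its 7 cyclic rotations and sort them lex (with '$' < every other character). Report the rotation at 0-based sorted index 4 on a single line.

Answer: g$gfgff

Derivation:
All 7 rotations (rotation i = S[i:]+S[:i]):
  rot[0] = gfgffg$
  rot[1] = fgffg$g
  rot[2] = gffg$gf
  rot[3] = ffg$gfg
  rot[4] = fg$gfgf
  rot[5] = g$gfgff
  rot[6] = $gfgffg
Sorted (with $ < everything):
  sorted[0] = $gfgffg
  sorted[1] = ffg$gfg
  sorted[2] = fg$gfgf
  sorted[3] = fgffg$g
  sorted[4] = g$gfgff
  sorted[5] = gffg$gf
  sorted[6] = gfgffg$
sorted[4] = g$gfgff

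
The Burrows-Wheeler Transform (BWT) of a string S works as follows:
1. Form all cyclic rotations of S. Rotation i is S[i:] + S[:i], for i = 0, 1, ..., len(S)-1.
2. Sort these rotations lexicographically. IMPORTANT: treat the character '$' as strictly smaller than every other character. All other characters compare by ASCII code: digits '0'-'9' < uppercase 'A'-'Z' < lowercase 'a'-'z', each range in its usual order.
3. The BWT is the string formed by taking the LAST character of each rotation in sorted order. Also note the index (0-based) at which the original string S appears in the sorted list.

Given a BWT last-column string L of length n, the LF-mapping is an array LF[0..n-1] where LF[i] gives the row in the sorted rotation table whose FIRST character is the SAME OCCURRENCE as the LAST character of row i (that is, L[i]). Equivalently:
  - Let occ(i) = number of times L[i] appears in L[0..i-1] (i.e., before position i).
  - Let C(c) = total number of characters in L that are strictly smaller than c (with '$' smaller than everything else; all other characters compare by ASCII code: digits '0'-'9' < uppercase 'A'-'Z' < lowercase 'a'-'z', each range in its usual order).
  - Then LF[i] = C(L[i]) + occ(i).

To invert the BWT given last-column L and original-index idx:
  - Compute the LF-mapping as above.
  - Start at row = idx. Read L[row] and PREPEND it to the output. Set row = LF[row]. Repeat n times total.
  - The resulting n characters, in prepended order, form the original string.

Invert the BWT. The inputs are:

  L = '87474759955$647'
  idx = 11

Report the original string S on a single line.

Answer: 79744557574968$

Derivation:
LF mapping: 12 8 1 9 2 10 4 13 14 5 6 0 7 3 11
Walk LF starting at row 11, prepending L[row]:
  step 1: row=11, L[11]='$', prepend. Next row=LF[11]=0
  step 2: row=0, L[0]='8', prepend. Next row=LF[0]=12
  step 3: row=12, L[12]='6', prepend. Next row=LF[12]=7
  step 4: row=7, L[7]='9', prepend. Next row=LF[7]=13
  step 5: row=13, L[13]='4', prepend. Next row=LF[13]=3
  step 6: row=3, L[3]='7', prepend. Next row=LF[3]=9
  step 7: row=9, L[9]='5', prepend. Next row=LF[9]=5
  step 8: row=5, L[5]='7', prepend. Next row=LF[5]=10
  step 9: row=10, L[10]='5', prepend. Next row=LF[10]=6
  step 10: row=6, L[6]='5', prepend. Next row=LF[6]=4
  step 11: row=4, L[4]='4', prepend. Next row=LF[4]=2
  step 12: row=2, L[2]='4', prepend. Next row=LF[2]=1
  step 13: row=1, L[1]='7', prepend. Next row=LF[1]=8
  step 14: row=8, L[8]='9', prepend. Next row=LF[8]=14
  step 15: row=14, L[14]='7', prepend. Next row=LF[14]=11
Reversed output: 79744557574968$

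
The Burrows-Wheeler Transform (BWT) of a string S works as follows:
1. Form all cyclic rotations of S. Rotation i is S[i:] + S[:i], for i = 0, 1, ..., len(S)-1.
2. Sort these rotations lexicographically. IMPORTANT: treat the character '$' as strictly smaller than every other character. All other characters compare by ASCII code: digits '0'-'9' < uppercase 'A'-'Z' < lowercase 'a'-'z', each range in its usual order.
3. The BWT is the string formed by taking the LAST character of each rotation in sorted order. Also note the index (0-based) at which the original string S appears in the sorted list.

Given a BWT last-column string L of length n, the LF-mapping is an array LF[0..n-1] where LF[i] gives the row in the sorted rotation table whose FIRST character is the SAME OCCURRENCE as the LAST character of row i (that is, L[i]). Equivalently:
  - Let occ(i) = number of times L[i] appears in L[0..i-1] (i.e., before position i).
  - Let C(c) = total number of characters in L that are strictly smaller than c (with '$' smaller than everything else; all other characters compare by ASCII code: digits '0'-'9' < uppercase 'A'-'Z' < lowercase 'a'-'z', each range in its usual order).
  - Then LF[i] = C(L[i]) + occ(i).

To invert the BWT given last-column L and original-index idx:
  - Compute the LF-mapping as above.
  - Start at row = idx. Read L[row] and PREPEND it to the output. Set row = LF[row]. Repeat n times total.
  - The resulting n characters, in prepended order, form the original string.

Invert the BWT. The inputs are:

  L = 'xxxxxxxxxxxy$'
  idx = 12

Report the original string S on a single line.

LF mapping: 1 2 3 4 5 6 7 8 9 10 11 12 0
Walk LF starting at row 12, prepending L[row]:
  step 1: row=12, L[12]='$', prepend. Next row=LF[12]=0
  step 2: row=0, L[0]='x', prepend. Next row=LF[0]=1
  step 3: row=1, L[1]='x', prepend. Next row=LF[1]=2
  step 4: row=2, L[2]='x', prepend. Next row=LF[2]=3
  step 5: row=3, L[3]='x', prepend. Next row=LF[3]=4
  step 6: row=4, L[4]='x', prepend. Next row=LF[4]=5
  step 7: row=5, L[5]='x', prepend. Next row=LF[5]=6
  step 8: row=6, L[6]='x', prepend. Next row=LF[6]=7
  step 9: row=7, L[7]='x', prepend. Next row=LF[7]=8
  step 10: row=8, L[8]='x', prepend. Next row=LF[8]=9
  step 11: row=9, L[9]='x', prepend. Next row=LF[9]=10
  step 12: row=10, L[10]='x', prepend. Next row=LF[10]=11
  step 13: row=11, L[11]='y', prepend. Next row=LF[11]=12
Reversed output: yxxxxxxxxxxx$

Answer: yxxxxxxxxxxx$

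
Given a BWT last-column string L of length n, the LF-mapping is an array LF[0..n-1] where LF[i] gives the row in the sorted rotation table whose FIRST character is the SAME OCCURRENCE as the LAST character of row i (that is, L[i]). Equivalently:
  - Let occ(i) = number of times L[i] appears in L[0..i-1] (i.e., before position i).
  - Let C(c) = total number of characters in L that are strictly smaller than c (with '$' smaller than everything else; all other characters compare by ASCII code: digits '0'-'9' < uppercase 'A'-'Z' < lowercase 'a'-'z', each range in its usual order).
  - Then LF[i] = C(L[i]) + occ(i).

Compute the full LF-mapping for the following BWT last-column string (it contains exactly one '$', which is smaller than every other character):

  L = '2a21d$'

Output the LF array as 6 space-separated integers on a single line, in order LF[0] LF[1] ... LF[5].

Char counts: '$':1, '1':1, '2':2, 'a':1, 'd':1
C (first-col start): C('$')=0, C('1')=1, C('2')=2, C('a')=4, C('d')=5
L[0]='2': occ=0, LF[0]=C('2')+0=2+0=2
L[1]='a': occ=0, LF[1]=C('a')+0=4+0=4
L[2]='2': occ=1, LF[2]=C('2')+1=2+1=3
L[3]='1': occ=0, LF[3]=C('1')+0=1+0=1
L[4]='d': occ=0, LF[4]=C('d')+0=5+0=5
L[5]='$': occ=0, LF[5]=C('$')+0=0+0=0

Answer: 2 4 3 1 5 0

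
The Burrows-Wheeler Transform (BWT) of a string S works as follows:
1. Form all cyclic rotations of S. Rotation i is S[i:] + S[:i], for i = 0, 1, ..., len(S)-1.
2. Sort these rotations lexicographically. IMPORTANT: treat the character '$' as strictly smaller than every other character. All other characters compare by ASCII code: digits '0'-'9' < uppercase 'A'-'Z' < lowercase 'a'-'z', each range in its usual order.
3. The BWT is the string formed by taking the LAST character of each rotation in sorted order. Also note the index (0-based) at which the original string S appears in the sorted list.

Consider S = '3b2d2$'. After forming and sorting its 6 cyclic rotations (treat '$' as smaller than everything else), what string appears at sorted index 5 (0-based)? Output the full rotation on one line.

Answer: d2$3b2

Derivation:
All 6 rotations (rotation i = S[i:]+S[:i]):
  rot[0] = 3b2d2$
  rot[1] = b2d2$3
  rot[2] = 2d2$3b
  rot[3] = d2$3b2
  rot[4] = 2$3b2d
  rot[5] = $3b2d2
Sorted (with $ < everything):
  sorted[0] = $3b2d2
  sorted[1] = 2$3b2d
  sorted[2] = 2d2$3b
  sorted[3] = 3b2d2$
  sorted[4] = b2d2$3
  sorted[5] = d2$3b2
sorted[5] = d2$3b2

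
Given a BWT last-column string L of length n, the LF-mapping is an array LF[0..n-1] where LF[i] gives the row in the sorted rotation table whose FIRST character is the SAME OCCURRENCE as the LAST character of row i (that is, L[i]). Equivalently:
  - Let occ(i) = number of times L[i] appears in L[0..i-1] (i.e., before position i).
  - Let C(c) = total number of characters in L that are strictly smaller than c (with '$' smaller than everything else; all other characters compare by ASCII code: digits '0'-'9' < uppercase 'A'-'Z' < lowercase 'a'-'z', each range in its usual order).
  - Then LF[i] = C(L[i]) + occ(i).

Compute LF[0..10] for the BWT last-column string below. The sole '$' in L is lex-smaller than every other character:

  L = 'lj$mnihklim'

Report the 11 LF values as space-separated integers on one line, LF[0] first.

Answer: 6 4 0 8 10 2 1 5 7 3 9

Derivation:
Char counts: '$':1, 'h':1, 'i':2, 'j':1, 'k':1, 'l':2, 'm':2, 'n':1
C (first-col start): C('$')=0, C('h')=1, C('i')=2, C('j')=4, C('k')=5, C('l')=6, C('m')=8, C('n')=10
L[0]='l': occ=0, LF[0]=C('l')+0=6+0=6
L[1]='j': occ=0, LF[1]=C('j')+0=4+0=4
L[2]='$': occ=0, LF[2]=C('$')+0=0+0=0
L[3]='m': occ=0, LF[3]=C('m')+0=8+0=8
L[4]='n': occ=0, LF[4]=C('n')+0=10+0=10
L[5]='i': occ=0, LF[5]=C('i')+0=2+0=2
L[6]='h': occ=0, LF[6]=C('h')+0=1+0=1
L[7]='k': occ=0, LF[7]=C('k')+0=5+0=5
L[8]='l': occ=1, LF[8]=C('l')+1=6+1=7
L[9]='i': occ=1, LF[9]=C('i')+1=2+1=3
L[10]='m': occ=1, LF[10]=C('m')+1=8+1=9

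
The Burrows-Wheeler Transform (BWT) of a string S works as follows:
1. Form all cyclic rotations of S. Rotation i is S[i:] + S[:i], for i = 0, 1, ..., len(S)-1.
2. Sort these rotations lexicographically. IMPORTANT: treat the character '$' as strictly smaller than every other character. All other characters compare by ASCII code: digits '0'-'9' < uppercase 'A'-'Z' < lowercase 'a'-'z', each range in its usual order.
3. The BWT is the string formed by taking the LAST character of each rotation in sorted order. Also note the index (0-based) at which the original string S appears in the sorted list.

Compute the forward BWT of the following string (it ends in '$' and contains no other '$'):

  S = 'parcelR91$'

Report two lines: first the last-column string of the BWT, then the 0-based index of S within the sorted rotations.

All 10 rotations (rotation i = S[i:]+S[:i]):
  rot[0] = parcelR91$
  rot[1] = arcelR91$p
  rot[2] = rcelR91$pa
  rot[3] = celR91$par
  rot[4] = elR91$parc
  rot[5] = lR91$parce
  rot[6] = R91$parcel
  rot[7] = 91$parcelR
  rot[8] = 1$parcelR9
  rot[9] = $parcelR91
Sorted (with $ < everything):
  sorted[0] = $parcelR91  (last char: '1')
  sorted[1] = 1$parcelR9  (last char: '9')
  sorted[2] = 91$parcelR  (last char: 'R')
  sorted[3] = R91$parcel  (last char: 'l')
  sorted[4] = arcelR91$p  (last char: 'p')
  sorted[5] = celR91$par  (last char: 'r')
  sorted[6] = elR91$parc  (last char: 'c')
  sorted[7] = lR91$parce  (last char: 'e')
  sorted[8] = parcelR91$  (last char: '$')
  sorted[9] = rcelR91$pa  (last char: 'a')
Last column: 19Rlprce$a
Original string S is at sorted index 8

Answer: 19Rlprce$a
8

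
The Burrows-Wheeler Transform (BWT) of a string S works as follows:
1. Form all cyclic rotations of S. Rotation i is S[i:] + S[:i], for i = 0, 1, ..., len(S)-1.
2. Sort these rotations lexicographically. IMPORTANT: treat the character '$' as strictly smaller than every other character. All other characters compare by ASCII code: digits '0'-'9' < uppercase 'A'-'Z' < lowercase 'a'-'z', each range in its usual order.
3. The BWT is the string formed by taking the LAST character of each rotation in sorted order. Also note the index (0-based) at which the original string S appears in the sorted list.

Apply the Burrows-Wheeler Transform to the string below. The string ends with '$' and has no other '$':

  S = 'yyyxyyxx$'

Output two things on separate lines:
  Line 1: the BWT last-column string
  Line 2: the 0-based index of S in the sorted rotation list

All 9 rotations (rotation i = S[i:]+S[:i]):
  rot[0] = yyyxyyxx$
  rot[1] = yyxyyxx$y
  rot[2] = yxyyxx$yy
  rot[3] = xyyxx$yyy
  rot[4] = yyxx$yyyx
  rot[5] = yxx$yyyxy
  rot[6] = xx$yyyxyy
  rot[7] = x$yyyxyyx
  rot[8] = $yyyxyyxx
Sorted (with $ < everything):
  sorted[0] = $yyyxyyxx  (last char: 'x')
  sorted[1] = x$yyyxyyx  (last char: 'x')
  sorted[2] = xx$yyyxyy  (last char: 'y')
  sorted[3] = xyyxx$yyy  (last char: 'y')
  sorted[4] = yxx$yyyxy  (last char: 'y')
  sorted[5] = yxyyxx$yy  (last char: 'y')
  sorted[6] = yyxx$yyyx  (last char: 'x')
  sorted[7] = yyxyyxx$y  (last char: 'y')
  sorted[8] = yyyxyyxx$  (last char: '$')
Last column: xxyyyyxy$
Original string S is at sorted index 8

Answer: xxyyyyxy$
8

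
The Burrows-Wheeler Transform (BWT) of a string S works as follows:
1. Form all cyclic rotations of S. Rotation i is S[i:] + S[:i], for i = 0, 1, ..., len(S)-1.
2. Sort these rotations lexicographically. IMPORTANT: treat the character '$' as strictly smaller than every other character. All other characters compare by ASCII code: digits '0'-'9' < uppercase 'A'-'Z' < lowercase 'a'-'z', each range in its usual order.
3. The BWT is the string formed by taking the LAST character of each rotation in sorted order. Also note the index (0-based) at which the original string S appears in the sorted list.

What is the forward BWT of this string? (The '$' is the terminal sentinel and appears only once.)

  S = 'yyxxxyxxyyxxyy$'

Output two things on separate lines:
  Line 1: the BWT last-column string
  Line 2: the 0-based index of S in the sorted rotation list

All 15 rotations (rotation i = S[i:]+S[:i]):
  rot[0] = yyxxxyxxyyxxyy$
  rot[1] = yxxxyxxyyxxyy$y
  rot[2] = xxxyxxyyxxyy$yy
  rot[3] = xxyxxyyxxyy$yyx
  rot[4] = xyxxyyxxyy$yyxx
  rot[5] = yxxyyxxyy$yyxxx
  rot[6] = xxyyxxyy$yyxxxy
  rot[7] = xyyxxyy$yyxxxyx
  rot[8] = yyxxyy$yyxxxyxx
  rot[9] = yxxyy$yyxxxyxxy
  rot[10] = xxyy$yyxxxyxxyy
  rot[11] = xyy$yyxxxyxxyyx
  rot[12] = yy$yyxxxyxxyyxx
  rot[13] = y$yyxxxyxxyyxxy
  rot[14] = $yyxxxyxxyyxxyy
Sorted (with $ < everything):
  sorted[0] = $yyxxxyxxyyxxyy  (last char: 'y')
  sorted[1] = xxxyxxyyxxyy$yy  (last char: 'y')
  sorted[2] = xxyxxyyxxyy$yyx  (last char: 'x')
  sorted[3] = xxyy$yyxxxyxxyy  (last char: 'y')
  sorted[4] = xxyyxxyy$yyxxxy  (last char: 'y')
  sorted[5] = xyxxyyxxyy$yyxx  (last char: 'x')
  sorted[6] = xyy$yyxxxyxxyyx  (last char: 'x')
  sorted[7] = xyyxxyy$yyxxxyx  (last char: 'x')
  sorted[8] = y$yyxxxyxxyyxxy  (last char: 'y')
  sorted[9] = yxxxyxxyyxxyy$y  (last char: 'y')
  sorted[10] = yxxyy$yyxxxyxxy  (last char: 'y')
  sorted[11] = yxxyyxxyy$yyxxx  (last char: 'x')
  sorted[12] = yy$yyxxxyxxyyxx  (last char: 'x')
  sorted[13] = yyxxxyxxyyxxyy$  (last char: '$')
  sorted[14] = yyxxyy$yyxxxyxx  (last char: 'x')
Last column: yyxyyxxxyyyxx$x
Original string S is at sorted index 13

Answer: yyxyyxxxyyyxx$x
13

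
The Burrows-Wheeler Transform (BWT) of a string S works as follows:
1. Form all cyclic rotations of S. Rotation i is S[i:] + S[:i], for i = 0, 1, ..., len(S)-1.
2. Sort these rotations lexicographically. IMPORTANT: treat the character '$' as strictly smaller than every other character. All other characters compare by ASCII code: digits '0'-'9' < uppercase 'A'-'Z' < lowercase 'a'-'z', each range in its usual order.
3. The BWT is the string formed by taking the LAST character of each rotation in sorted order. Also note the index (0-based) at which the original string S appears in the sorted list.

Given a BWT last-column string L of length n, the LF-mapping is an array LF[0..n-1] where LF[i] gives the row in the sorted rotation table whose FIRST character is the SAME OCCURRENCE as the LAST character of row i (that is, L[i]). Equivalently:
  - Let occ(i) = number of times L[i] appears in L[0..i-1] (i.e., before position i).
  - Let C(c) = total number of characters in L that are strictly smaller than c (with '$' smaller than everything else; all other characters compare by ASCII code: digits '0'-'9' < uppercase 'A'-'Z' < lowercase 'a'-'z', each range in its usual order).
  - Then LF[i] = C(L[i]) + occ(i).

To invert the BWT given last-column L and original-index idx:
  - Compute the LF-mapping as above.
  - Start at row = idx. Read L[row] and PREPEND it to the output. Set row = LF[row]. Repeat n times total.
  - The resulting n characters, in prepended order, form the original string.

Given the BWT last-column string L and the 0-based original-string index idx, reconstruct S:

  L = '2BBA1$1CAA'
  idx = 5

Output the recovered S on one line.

LF mapping: 3 7 8 4 1 0 2 9 5 6
Walk LF starting at row 5, prepending L[row]:
  step 1: row=5, L[5]='$', prepend. Next row=LF[5]=0
  step 2: row=0, L[0]='2', prepend. Next row=LF[0]=3
  step 3: row=3, L[3]='A', prepend. Next row=LF[3]=4
  step 4: row=4, L[4]='1', prepend. Next row=LF[4]=1
  step 5: row=1, L[1]='B', prepend. Next row=LF[1]=7
  step 6: row=7, L[7]='C', prepend. Next row=LF[7]=9
  step 7: row=9, L[9]='A', prepend. Next row=LF[9]=6
  step 8: row=6, L[6]='1', prepend. Next row=LF[6]=2
  step 9: row=2, L[2]='B', prepend. Next row=LF[2]=8
  step 10: row=8, L[8]='A', prepend. Next row=LF[8]=5
Reversed output: AB1ACB1A2$

Answer: AB1ACB1A2$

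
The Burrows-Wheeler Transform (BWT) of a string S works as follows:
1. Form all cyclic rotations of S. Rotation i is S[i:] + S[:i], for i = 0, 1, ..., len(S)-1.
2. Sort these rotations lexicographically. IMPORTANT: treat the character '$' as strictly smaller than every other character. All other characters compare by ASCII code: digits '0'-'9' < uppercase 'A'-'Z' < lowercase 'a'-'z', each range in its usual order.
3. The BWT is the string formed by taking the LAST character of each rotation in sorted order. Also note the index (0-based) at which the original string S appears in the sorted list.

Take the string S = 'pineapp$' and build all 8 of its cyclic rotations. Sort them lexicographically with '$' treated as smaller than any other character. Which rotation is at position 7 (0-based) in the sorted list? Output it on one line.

Answer: pp$pinea

Derivation:
All 8 rotations (rotation i = S[i:]+S[:i]):
  rot[0] = pineapp$
  rot[1] = ineapp$p
  rot[2] = neapp$pi
  rot[3] = eapp$pin
  rot[4] = app$pine
  rot[5] = pp$pinea
  rot[6] = p$pineap
  rot[7] = $pineapp
Sorted (with $ < everything):
  sorted[0] = $pineapp
  sorted[1] = app$pine
  sorted[2] = eapp$pin
  sorted[3] = ineapp$p
  sorted[4] = neapp$pi
  sorted[5] = p$pineap
  sorted[6] = pineapp$
  sorted[7] = pp$pinea
sorted[7] = pp$pinea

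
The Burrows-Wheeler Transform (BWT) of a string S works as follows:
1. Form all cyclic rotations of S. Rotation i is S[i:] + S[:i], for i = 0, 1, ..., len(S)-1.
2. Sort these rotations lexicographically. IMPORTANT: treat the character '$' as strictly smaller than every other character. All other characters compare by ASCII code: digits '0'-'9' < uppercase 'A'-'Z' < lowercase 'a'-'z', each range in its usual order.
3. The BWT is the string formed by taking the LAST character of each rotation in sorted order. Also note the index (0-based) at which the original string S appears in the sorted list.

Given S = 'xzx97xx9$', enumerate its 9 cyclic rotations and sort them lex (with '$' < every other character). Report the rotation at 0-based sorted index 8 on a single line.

Answer: zx97xx9$x

Derivation:
All 9 rotations (rotation i = S[i:]+S[:i]):
  rot[0] = xzx97xx9$
  rot[1] = zx97xx9$x
  rot[2] = x97xx9$xz
  rot[3] = 97xx9$xzx
  rot[4] = 7xx9$xzx9
  rot[5] = xx9$xzx97
  rot[6] = x9$xzx97x
  rot[7] = 9$xzx97xx
  rot[8] = $xzx97xx9
Sorted (with $ < everything):
  sorted[0] = $xzx97xx9
  sorted[1] = 7xx9$xzx9
  sorted[2] = 9$xzx97xx
  sorted[3] = 97xx9$xzx
  sorted[4] = x9$xzx97x
  sorted[5] = x97xx9$xz
  sorted[6] = xx9$xzx97
  sorted[7] = xzx97xx9$
  sorted[8] = zx97xx9$x
sorted[8] = zx97xx9$x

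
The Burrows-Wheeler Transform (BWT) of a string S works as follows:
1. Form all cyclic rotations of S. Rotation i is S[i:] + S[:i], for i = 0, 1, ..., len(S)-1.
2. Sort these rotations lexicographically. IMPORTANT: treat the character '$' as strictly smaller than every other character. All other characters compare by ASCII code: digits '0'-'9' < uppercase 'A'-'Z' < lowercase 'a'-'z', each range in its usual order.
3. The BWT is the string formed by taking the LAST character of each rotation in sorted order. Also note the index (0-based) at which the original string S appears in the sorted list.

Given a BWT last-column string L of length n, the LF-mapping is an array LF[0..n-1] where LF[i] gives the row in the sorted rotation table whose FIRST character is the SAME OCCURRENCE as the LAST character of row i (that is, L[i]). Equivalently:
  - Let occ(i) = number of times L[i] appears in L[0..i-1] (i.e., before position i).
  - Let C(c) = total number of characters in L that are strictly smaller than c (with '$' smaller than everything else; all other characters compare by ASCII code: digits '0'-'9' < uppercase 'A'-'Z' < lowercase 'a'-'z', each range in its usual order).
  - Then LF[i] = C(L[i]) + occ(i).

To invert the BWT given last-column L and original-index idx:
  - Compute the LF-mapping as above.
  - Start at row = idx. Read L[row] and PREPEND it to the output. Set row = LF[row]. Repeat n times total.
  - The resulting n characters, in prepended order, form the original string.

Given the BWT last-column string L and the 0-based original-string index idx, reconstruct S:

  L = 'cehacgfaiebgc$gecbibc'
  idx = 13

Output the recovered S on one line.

LF mapping: 6 11 18 1 7 15 14 2 19 12 3 16 8 0 17 13 9 4 20 5 10
Walk LF starting at row 13, prepending L[row]:
  step 1: row=13, L[13]='$', prepend. Next row=LF[13]=0
  step 2: row=0, L[0]='c', prepend. Next row=LF[0]=6
  step 3: row=6, L[6]='f', prepend. Next row=LF[6]=14
  step 4: row=14, L[14]='g', prepend. Next row=LF[14]=17
  step 5: row=17, L[17]='b', prepend. Next row=LF[17]=4
  step 6: row=4, L[4]='c', prepend. Next row=LF[4]=7
  step 7: row=7, L[7]='a', prepend. Next row=LF[7]=2
  step 8: row=2, L[2]='h', prepend. Next row=LF[2]=18
  step 9: row=18, L[18]='i', prepend. Next row=LF[18]=20
  step 10: row=20, L[20]='c', prepend. Next row=LF[20]=10
  step 11: row=10, L[10]='b', prepend. Next row=LF[10]=3
  step 12: row=3, L[3]='a', prepend. Next row=LF[3]=1
  step 13: row=1, L[1]='e', prepend. Next row=LF[1]=11
  step 14: row=11, L[11]='g', prepend. Next row=LF[11]=16
  step 15: row=16, L[16]='c', prepend. Next row=LF[16]=9
  step 16: row=9, L[9]='e', prepend. Next row=LF[9]=12
  step 17: row=12, L[12]='c', prepend. Next row=LF[12]=8
  step 18: row=8, L[8]='i', prepend. Next row=LF[8]=19
  step 19: row=19, L[19]='b', prepend. Next row=LF[19]=5
  step 20: row=5, L[5]='g', prepend. Next row=LF[5]=15
  step 21: row=15, L[15]='e', prepend. Next row=LF[15]=13
Reversed output: egbicecgeabcihacbgfc$

Answer: egbicecgeabcihacbgfc$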